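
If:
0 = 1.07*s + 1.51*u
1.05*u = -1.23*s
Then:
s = 0.00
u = 0.00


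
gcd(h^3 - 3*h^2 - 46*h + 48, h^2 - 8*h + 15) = 1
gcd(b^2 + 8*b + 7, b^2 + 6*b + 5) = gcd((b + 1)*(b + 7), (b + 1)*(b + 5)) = b + 1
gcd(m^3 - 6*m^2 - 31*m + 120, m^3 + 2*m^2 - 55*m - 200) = m^2 - 3*m - 40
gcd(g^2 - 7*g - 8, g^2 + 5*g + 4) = g + 1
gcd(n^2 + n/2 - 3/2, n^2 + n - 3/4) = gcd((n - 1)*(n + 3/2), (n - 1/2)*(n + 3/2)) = n + 3/2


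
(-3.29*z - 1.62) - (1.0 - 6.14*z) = 2.85*z - 2.62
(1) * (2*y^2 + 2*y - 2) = 2*y^2 + 2*y - 2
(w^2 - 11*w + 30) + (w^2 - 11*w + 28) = 2*w^2 - 22*w + 58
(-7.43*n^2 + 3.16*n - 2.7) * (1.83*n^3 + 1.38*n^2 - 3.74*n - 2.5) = -13.5969*n^5 - 4.4706*n^4 + 27.208*n^3 + 3.0306*n^2 + 2.198*n + 6.75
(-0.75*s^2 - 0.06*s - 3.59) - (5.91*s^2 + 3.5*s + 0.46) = -6.66*s^2 - 3.56*s - 4.05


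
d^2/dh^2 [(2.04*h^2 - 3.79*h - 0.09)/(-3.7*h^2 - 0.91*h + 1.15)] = (-2.8421709430404e-14*h^4 + 117.50756*h^3 - 44.6886*h^2 + 98.57688*h + 3.451628)/(50.653*h^6 + 37.3737*h^5 - 38.03859*h^4 - 22.478729*h^3 + 11.822805*h^2 + 3.610425*h - 1.520875)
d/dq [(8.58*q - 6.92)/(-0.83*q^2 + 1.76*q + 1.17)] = (7.1214*q^2 - 11.4872*q + 22.2178)/(0.6889*q^4 - 2.9216*q^3 + 1.1554*q^2 + 4.1184*q + 1.3689)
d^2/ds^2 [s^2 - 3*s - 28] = 2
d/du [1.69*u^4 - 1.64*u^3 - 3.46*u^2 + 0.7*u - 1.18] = 6.76*u^3 - 4.92*u^2 - 6.92*u + 0.7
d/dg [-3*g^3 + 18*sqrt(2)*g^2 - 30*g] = -9*g^2 + 36*sqrt(2)*g - 30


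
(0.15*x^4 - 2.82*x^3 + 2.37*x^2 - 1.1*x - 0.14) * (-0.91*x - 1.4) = -0.1365*x^5 + 2.3562*x^4 + 1.7913*x^3 - 2.317*x^2 + 1.6674*x + 0.196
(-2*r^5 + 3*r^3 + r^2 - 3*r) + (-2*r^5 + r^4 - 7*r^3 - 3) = -4*r^5 + r^4 - 4*r^3 + r^2 - 3*r - 3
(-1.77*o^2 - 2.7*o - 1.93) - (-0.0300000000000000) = -1.77*o^2 - 2.7*o - 1.9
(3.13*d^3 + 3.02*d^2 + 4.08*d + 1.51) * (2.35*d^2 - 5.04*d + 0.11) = 7.3555*d^5 - 8.6782*d^4 - 5.2885*d^3 - 16.6825*d^2 - 7.1616*d + 0.1661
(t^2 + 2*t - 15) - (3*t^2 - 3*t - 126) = -2*t^2 + 5*t + 111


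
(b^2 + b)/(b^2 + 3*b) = (b + 1)/(b + 3)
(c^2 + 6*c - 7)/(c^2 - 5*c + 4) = (c + 7)/(c - 4)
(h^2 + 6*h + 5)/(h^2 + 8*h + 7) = (h + 5)/(h + 7)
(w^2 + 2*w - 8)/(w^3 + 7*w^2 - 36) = (w + 4)/(w^2 + 9*w + 18)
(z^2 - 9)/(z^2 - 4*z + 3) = (z + 3)/(z - 1)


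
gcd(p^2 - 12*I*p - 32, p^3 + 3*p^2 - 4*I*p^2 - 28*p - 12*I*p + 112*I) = p - 4*I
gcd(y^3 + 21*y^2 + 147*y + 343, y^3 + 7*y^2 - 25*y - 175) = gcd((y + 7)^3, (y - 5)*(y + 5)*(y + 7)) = y + 7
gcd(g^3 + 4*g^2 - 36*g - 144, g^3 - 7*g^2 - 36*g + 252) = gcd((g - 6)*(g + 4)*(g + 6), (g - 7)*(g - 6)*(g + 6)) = g^2 - 36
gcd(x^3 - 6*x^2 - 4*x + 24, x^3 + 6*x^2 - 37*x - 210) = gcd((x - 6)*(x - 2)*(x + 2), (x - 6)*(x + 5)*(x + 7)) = x - 6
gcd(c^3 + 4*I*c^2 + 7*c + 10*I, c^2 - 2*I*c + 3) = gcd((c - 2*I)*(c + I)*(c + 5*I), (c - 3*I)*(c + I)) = c + I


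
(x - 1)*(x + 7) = x^2 + 6*x - 7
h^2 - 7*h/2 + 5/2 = (h - 5/2)*(h - 1)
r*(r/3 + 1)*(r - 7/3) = r^3/3 + 2*r^2/9 - 7*r/3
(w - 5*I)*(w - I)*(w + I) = w^3 - 5*I*w^2 + w - 5*I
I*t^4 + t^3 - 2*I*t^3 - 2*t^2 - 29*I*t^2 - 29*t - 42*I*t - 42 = (t - 7)*(t + 2)*(t + 3)*(I*t + 1)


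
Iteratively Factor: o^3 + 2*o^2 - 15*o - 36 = (o - 4)*(o^2 + 6*o + 9) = (o - 4)*(o + 3)*(o + 3)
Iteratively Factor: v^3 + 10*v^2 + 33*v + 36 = (v + 4)*(v^2 + 6*v + 9) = (v + 3)*(v + 4)*(v + 3)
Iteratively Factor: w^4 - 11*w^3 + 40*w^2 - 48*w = (w - 4)*(w^3 - 7*w^2 + 12*w) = (w - 4)*(w - 3)*(w^2 - 4*w) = (w - 4)^2*(w - 3)*(w)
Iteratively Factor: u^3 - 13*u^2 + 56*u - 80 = (u - 4)*(u^2 - 9*u + 20) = (u - 4)^2*(u - 5)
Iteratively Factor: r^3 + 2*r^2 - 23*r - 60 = (r + 3)*(r^2 - r - 20) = (r + 3)*(r + 4)*(r - 5)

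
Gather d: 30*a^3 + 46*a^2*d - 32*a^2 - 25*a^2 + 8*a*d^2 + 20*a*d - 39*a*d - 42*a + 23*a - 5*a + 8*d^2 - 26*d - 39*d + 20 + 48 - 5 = 30*a^3 - 57*a^2 - 24*a + d^2*(8*a + 8) + d*(46*a^2 - 19*a - 65) + 63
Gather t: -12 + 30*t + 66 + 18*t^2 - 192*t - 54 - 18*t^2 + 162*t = 0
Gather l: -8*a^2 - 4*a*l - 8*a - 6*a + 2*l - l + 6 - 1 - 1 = -8*a^2 - 14*a + l*(1 - 4*a) + 4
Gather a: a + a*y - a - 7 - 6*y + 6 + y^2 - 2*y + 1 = a*y + y^2 - 8*y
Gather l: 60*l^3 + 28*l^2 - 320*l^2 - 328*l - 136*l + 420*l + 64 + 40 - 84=60*l^3 - 292*l^2 - 44*l + 20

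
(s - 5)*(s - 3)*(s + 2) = s^3 - 6*s^2 - s + 30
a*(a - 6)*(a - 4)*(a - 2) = a^4 - 12*a^3 + 44*a^2 - 48*a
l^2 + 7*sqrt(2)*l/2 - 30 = (l - 5*sqrt(2)/2)*(l + 6*sqrt(2))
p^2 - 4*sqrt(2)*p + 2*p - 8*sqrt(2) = (p + 2)*(p - 4*sqrt(2))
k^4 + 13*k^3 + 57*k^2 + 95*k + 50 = (k + 1)*(k + 2)*(k + 5)^2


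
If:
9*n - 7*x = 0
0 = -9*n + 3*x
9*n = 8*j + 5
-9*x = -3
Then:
No Solution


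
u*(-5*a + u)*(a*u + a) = -5*a^2*u^2 - 5*a^2*u + a*u^3 + a*u^2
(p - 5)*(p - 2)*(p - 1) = p^3 - 8*p^2 + 17*p - 10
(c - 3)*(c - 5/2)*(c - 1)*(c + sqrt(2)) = c^4 - 13*c^3/2 + sqrt(2)*c^3 - 13*sqrt(2)*c^2/2 + 13*c^2 - 15*c/2 + 13*sqrt(2)*c - 15*sqrt(2)/2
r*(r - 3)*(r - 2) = r^3 - 5*r^2 + 6*r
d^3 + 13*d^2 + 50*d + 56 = (d + 2)*(d + 4)*(d + 7)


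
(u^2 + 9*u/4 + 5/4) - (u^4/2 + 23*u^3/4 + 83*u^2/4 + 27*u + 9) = -u^4/2 - 23*u^3/4 - 79*u^2/4 - 99*u/4 - 31/4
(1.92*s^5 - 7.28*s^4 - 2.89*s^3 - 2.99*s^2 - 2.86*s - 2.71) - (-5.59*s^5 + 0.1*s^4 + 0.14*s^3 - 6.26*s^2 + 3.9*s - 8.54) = 7.51*s^5 - 7.38*s^4 - 3.03*s^3 + 3.27*s^2 - 6.76*s + 5.83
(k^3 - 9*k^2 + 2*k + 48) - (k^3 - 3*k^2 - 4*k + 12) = -6*k^2 + 6*k + 36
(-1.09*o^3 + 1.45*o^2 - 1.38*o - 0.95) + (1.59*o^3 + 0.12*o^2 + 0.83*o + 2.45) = 0.5*o^3 + 1.57*o^2 - 0.55*o + 1.5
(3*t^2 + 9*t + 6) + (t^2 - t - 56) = 4*t^2 + 8*t - 50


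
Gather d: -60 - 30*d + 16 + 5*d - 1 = -25*d - 45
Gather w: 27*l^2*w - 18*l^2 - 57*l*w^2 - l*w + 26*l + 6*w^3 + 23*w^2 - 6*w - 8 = -18*l^2 + 26*l + 6*w^3 + w^2*(23 - 57*l) + w*(27*l^2 - l - 6) - 8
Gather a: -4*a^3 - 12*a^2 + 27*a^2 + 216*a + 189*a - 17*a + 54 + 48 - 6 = -4*a^3 + 15*a^2 + 388*a + 96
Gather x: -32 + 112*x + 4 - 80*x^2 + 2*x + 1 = -80*x^2 + 114*x - 27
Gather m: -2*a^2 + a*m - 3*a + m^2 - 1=-2*a^2 + a*m - 3*a + m^2 - 1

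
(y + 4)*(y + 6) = y^2 + 10*y + 24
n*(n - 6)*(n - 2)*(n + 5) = n^4 - 3*n^3 - 28*n^2 + 60*n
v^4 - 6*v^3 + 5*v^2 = v^2*(v - 5)*(v - 1)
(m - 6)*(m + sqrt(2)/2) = m^2 - 6*m + sqrt(2)*m/2 - 3*sqrt(2)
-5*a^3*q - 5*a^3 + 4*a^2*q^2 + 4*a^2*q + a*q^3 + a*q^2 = (-a + q)*(5*a + q)*(a*q + a)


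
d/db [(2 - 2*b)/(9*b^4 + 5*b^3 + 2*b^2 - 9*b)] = 2*(27*b^4 - 26*b^3 - 13*b^2 - 4*b + 9)/(b^2*(81*b^6 + 90*b^5 + 61*b^4 - 142*b^3 - 86*b^2 - 36*b + 81))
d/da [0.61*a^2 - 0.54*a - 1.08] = 1.22*a - 0.54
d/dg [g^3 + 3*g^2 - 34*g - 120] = 3*g^2 + 6*g - 34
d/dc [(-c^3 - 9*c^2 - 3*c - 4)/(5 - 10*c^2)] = (2*c^4 - 9*c^2 - 34*c - 3)/(5*(4*c^4 - 4*c^2 + 1))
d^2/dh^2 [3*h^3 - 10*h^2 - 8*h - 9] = 18*h - 20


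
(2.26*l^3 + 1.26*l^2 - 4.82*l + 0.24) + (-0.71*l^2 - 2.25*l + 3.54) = 2.26*l^3 + 0.55*l^2 - 7.07*l + 3.78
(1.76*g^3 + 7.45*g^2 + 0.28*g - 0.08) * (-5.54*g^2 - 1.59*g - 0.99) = -9.7504*g^5 - 44.0714*g^4 - 15.1391*g^3 - 7.3775*g^2 - 0.15*g + 0.0792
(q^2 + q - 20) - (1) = q^2 + q - 21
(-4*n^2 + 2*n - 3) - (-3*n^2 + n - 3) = -n^2 + n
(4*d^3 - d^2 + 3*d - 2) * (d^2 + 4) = 4*d^5 - d^4 + 19*d^3 - 6*d^2 + 12*d - 8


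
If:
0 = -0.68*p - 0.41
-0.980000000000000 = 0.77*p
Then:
No Solution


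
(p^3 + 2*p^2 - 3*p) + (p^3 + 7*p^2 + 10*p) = 2*p^3 + 9*p^2 + 7*p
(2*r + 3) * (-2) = -4*r - 6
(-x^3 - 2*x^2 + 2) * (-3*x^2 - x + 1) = 3*x^5 + 7*x^4 + x^3 - 8*x^2 - 2*x + 2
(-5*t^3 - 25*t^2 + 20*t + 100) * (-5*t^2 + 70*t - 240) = 25*t^5 - 225*t^4 - 650*t^3 + 6900*t^2 + 2200*t - 24000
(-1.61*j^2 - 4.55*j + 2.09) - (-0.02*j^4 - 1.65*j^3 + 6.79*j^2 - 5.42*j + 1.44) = 0.02*j^4 + 1.65*j^3 - 8.4*j^2 + 0.87*j + 0.65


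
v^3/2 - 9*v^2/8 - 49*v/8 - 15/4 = (v/2 + 1)*(v - 5)*(v + 3/4)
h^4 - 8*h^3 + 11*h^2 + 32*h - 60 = (h - 5)*(h - 3)*(h - 2)*(h + 2)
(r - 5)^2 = r^2 - 10*r + 25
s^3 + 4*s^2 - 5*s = s*(s - 1)*(s + 5)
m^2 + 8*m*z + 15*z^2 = (m + 3*z)*(m + 5*z)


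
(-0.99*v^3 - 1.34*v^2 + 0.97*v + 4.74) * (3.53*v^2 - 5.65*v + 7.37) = -3.4947*v^5 + 0.863300000000001*v^4 + 3.6988*v^3 + 1.3759*v^2 - 19.6321*v + 34.9338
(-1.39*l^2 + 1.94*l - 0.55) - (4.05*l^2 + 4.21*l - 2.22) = -5.44*l^2 - 2.27*l + 1.67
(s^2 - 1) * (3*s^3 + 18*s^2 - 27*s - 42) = 3*s^5 + 18*s^4 - 30*s^3 - 60*s^2 + 27*s + 42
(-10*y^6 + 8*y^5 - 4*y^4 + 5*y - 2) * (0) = 0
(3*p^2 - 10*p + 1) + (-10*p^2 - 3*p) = -7*p^2 - 13*p + 1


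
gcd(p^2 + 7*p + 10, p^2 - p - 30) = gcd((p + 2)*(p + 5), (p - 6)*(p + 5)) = p + 5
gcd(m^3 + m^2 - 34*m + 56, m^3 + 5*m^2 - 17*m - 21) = m + 7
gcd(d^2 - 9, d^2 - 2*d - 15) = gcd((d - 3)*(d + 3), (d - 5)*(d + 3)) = d + 3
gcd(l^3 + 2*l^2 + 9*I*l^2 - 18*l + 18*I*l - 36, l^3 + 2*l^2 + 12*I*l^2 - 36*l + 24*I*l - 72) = l^2 + l*(2 + 6*I) + 12*I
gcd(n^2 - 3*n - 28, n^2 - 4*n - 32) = n + 4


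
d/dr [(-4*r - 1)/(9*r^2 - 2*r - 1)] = 2*(18*r^2 + 9*r + 1)/(81*r^4 - 36*r^3 - 14*r^2 + 4*r + 1)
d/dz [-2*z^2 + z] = 1 - 4*z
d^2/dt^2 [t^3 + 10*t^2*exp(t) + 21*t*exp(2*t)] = 10*t^2*exp(t) + 84*t*exp(2*t) + 40*t*exp(t) + 6*t + 84*exp(2*t) + 20*exp(t)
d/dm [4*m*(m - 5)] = 8*m - 20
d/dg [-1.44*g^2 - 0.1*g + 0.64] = -2.88*g - 0.1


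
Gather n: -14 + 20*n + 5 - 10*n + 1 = 10*n - 8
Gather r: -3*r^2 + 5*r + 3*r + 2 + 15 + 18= -3*r^2 + 8*r + 35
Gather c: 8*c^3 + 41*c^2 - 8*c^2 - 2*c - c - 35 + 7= 8*c^3 + 33*c^2 - 3*c - 28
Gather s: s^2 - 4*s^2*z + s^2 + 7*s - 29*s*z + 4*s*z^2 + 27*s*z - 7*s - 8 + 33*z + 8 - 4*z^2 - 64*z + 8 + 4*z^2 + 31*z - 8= s^2*(2 - 4*z) + s*(4*z^2 - 2*z)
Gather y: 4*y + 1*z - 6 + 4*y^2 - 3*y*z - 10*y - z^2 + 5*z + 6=4*y^2 + y*(-3*z - 6) - z^2 + 6*z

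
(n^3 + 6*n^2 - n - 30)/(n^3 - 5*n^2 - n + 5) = (n^3 + 6*n^2 - n - 30)/(n^3 - 5*n^2 - n + 5)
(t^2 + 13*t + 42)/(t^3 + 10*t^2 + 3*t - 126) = 1/(t - 3)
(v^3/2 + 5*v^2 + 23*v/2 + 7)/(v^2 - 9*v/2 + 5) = (v^3 + 10*v^2 + 23*v + 14)/(2*v^2 - 9*v + 10)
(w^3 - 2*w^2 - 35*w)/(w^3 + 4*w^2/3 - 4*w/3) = 3*(w^2 - 2*w - 35)/(3*w^2 + 4*w - 4)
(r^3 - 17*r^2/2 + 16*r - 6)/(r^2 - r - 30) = (r^2 - 5*r/2 + 1)/(r + 5)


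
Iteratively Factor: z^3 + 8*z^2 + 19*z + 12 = (z + 1)*(z^2 + 7*z + 12) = (z + 1)*(z + 4)*(z + 3)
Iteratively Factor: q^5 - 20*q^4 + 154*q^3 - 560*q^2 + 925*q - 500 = (q - 1)*(q^4 - 19*q^3 + 135*q^2 - 425*q + 500) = (q - 5)*(q - 1)*(q^3 - 14*q^2 + 65*q - 100) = (q - 5)^2*(q - 1)*(q^2 - 9*q + 20) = (q - 5)^2*(q - 4)*(q - 1)*(q - 5)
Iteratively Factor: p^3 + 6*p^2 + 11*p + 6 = (p + 3)*(p^2 + 3*p + 2) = (p + 1)*(p + 3)*(p + 2)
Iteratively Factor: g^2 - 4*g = (g)*(g - 4)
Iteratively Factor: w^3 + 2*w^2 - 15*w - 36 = (w + 3)*(w^2 - w - 12) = (w + 3)^2*(w - 4)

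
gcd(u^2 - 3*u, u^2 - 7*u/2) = u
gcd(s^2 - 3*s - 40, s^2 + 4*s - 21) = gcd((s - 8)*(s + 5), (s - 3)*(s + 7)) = 1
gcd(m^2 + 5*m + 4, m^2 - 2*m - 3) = m + 1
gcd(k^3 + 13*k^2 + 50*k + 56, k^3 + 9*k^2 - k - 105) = k + 7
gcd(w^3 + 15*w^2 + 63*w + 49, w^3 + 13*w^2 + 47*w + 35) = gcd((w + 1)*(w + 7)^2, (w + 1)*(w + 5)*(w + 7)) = w^2 + 8*w + 7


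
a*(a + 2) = a^2 + 2*a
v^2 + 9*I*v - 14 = (v + 2*I)*(v + 7*I)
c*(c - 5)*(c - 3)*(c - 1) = c^4 - 9*c^3 + 23*c^2 - 15*c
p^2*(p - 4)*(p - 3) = p^4 - 7*p^3 + 12*p^2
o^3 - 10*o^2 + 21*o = o*(o - 7)*(o - 3)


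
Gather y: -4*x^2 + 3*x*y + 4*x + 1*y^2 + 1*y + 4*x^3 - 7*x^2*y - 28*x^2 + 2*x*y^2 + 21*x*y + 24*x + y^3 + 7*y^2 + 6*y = 4*x^3 - 32*x^2 + 28*x + y^3 + y^2*(2*x + 8) + y*(-7*x^2 + 24*x + 7)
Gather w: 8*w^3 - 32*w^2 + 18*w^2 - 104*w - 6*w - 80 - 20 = 8*w^3 - 14*w^2 - 110*w - 100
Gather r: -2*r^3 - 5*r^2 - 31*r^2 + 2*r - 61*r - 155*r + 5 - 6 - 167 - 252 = -2*r^3 - 36*r^2 - 214*r - 420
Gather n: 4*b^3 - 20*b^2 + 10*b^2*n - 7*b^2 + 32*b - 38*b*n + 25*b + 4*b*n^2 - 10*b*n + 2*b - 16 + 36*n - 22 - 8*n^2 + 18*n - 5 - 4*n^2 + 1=4*b^3 - 27*b^2 + 59*b + n^2*(4*b - 12) + n*(10*b^2 - 48*b + 54) - 42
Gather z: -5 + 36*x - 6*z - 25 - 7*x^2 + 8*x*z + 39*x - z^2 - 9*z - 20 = -7*x^2 + 75*x - z^2 + z*(8*x - 15) - 50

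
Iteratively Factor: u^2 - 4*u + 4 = (u - 2)*(u - 2)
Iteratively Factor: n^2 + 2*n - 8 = (n + 4)*(n - 2)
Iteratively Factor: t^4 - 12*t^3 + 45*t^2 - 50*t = (t - 2)*(t^3 - 10*t^2 + 25*t) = (t - 5)*(t - 2)*(t^2 - 5*t) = t*(t - 5)*(t - 2)*(t - 5)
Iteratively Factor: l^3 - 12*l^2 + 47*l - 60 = (l - 3)*(l^2 - 9*l + 20) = (l - 5)*(l - 3)*(l - 4)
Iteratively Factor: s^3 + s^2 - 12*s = (s - 3)*(s^2 + 4*s) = (s - 3)*(s + 4)*(s)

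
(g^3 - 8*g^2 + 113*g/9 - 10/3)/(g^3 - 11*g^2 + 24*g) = (9*g^3 - 72*g^2 + 113*g - 30)/(9*g*(g^2 - 11*g + 24))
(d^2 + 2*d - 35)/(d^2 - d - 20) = (d + 7)/(d + 4)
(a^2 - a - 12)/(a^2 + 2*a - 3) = (a - 4)/(a - 1)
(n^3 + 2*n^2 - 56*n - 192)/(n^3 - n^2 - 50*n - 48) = (n + 4)/(n + 1)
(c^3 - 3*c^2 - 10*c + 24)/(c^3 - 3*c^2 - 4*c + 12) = (c^2 - c - 12)/(c^2 - c - 6)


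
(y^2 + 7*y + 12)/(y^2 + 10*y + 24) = (y + 3)/(y + 6)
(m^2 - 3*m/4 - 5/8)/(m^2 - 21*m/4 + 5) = (m + 1/2)/(m - 4)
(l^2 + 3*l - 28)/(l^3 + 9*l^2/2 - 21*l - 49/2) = 2*(l - 4)/(2*l^2 - 5*l - 7)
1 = 1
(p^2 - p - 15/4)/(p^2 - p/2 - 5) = (p + 3/2)/(p + 2)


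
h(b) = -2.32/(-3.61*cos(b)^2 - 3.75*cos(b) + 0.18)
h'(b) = -2.32*(-7.22*sin(b)*cos(b) - 3.75*sin(b))/(-3.61*cos(b)^2 - 3.75*cos(b) + 0.18)^2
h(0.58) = 0.42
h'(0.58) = 0.41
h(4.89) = 3.90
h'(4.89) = -32.39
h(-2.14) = -2.01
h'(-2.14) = 0.21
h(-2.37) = -2.29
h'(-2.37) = 2.25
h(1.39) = 3.80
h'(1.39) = 30.86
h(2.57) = -2.97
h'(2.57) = -4.79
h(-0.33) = 0.35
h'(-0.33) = -0.18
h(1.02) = 0.84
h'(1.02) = 1.94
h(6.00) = 0.34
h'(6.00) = -0.15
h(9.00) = -3.87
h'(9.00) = -7.52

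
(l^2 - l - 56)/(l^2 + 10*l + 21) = (l - 8)/(l + 3)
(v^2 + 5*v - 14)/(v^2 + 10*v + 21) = (v - 2)/(v + 3)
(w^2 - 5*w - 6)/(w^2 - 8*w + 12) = (w + 1)/(w - 2)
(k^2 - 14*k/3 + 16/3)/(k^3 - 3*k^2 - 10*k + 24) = (k - 8/3)/(k^2 - k - 12)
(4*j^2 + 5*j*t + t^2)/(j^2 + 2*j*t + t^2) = (4*j + t)/(j + t)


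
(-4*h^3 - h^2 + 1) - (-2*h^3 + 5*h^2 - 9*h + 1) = -2*h^3 - 6*h^2 + 9*h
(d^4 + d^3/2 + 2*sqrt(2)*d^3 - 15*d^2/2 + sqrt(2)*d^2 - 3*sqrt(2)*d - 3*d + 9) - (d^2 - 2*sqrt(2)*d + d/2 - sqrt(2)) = d^4 + d^3/2 + 2*sqrt(2)*d^3 - 17*d^2/2 + sqrt(2)*d^2 - 7*d/2 - sqrt(2)*d + sqrt(2) + 9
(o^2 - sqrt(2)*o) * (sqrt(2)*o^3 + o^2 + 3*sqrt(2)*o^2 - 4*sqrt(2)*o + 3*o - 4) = sqrt(2)*o^5 - o^4 + 3*sqrt(2)*o^4 - 5*sqrt(2)*o^3 - 3*o^3 - 3*sqrt(2)*o^2 + 4*o^2 + 4*sqrt(2)*o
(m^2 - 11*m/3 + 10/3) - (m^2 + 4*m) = 10/3 - 23*m/3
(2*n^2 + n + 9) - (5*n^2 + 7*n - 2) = -3*n^2 - 6*n + 11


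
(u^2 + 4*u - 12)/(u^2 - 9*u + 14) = (u + 6)/(u - 7)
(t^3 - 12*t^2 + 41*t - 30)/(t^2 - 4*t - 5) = (t^2 - 7*t + 6)/(t + 1)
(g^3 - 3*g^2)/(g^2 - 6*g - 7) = g^2*(3 - g)/(-g^2 + 6*g + 7)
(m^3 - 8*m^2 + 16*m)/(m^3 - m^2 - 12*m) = (m - 4)/(m + 3)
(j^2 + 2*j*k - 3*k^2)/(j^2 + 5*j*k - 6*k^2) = (j + 3*k)/(j + 6*k)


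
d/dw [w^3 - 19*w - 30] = 3*w^2 - 19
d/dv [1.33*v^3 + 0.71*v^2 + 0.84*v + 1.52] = 3.99*v^2 + 1.42*v + 0.84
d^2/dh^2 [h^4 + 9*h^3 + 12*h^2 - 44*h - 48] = 12*h^2 + 54*h + 24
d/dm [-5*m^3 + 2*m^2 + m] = -15*m^2 + 4*m + 1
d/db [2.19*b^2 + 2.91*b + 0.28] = 4.38*b + 2.91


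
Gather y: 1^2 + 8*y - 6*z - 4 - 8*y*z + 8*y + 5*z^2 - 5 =y*(16 - 8*z) + 5*z^2 - 6*z - 8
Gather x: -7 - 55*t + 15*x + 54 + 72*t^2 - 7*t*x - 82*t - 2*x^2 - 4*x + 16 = 72*t^2 - 137*t - 2*x^2 + x*(11 - 7*t) + 63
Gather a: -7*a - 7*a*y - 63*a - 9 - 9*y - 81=a*(-7*y - 70) - 9*y - 90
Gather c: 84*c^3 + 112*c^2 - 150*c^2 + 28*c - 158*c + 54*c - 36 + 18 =84*c^3 - 38*c^2 - 76*c - 18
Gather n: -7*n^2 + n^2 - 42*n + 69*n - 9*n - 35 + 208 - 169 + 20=-6*n^2 + 18*n + 24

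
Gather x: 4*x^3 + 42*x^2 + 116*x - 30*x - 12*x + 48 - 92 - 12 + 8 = 4*x^3 + 42*x^2 + 74*x - 48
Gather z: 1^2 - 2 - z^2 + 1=-z^2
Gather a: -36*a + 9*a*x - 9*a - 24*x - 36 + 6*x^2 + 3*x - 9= a*(9*x - 45) + 6*x^2 - 21*x - 45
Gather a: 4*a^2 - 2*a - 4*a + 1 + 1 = 4*a^2 - 6*a + 2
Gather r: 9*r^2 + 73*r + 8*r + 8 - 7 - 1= 9*r^2 + 81*r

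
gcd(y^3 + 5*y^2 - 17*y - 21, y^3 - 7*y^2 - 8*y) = y + 1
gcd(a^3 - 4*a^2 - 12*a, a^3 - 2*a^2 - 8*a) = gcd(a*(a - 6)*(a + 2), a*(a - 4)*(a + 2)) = a^2 + 2*a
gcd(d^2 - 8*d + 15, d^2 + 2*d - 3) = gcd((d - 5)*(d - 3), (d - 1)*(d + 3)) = 1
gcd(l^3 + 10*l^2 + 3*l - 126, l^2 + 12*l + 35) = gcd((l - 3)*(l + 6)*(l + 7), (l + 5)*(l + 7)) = l + 7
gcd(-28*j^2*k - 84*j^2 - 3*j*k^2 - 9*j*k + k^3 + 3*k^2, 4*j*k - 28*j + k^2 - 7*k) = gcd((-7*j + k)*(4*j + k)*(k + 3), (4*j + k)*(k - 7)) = 4*j + k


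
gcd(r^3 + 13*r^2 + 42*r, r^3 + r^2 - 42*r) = r^2 + 7*r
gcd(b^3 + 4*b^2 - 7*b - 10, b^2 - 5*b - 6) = b + 1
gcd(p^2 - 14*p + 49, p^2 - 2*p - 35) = p - 7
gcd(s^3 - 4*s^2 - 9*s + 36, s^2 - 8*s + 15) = s - 3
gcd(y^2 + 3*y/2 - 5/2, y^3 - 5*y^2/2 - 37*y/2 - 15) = y + 5/2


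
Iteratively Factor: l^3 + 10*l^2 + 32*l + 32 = (l + 2)*(l^2 + 8*l + 16) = (l + 2)*(l + 4)*(l + 4)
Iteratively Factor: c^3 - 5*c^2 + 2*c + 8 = (c - 2)*(c^2 - 3*c - 4) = (c - 2)*(c + 1)*(c - 4)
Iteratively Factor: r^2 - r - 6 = (r + 2)*(r - 3)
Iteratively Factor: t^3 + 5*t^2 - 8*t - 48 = (t + 4)*(t^2 + t - 12) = (t - 3)*(t + 4)*(t + 4)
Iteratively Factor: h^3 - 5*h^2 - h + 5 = (h - 5)*(h^2 - 1) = (h - 5)*(h + 1)*(h - 1)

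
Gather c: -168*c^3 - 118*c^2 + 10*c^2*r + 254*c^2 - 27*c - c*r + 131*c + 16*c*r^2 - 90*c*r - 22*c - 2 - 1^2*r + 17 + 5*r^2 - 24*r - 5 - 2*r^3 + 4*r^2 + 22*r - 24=-168*c^3 + c^2*(10*r + 136) + c*(16*r^2 - 91*r + 82) - 2*r^3 + 9*r^2 - 3*r - 14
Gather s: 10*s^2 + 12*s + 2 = 10*s^2 + 12*s + 2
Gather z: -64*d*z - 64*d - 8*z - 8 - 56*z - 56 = -64*d + z*(-64*d - 64) - 64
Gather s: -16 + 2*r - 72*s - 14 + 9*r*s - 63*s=2*r + s*(9*r - 135) - 30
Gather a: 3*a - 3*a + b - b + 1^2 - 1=0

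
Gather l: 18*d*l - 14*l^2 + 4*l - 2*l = -14*l^2 + l*(18*d + 2)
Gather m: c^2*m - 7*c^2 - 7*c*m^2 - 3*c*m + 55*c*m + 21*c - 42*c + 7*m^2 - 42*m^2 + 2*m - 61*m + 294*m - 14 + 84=-7*c^2 - 21*c + m^2*(-7*c - 35) + m*(c^2 + 52*c + 235) + 70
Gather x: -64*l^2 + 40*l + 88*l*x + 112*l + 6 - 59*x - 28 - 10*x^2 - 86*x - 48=-64*l^2 + 152*l - 10*x^2 + x*(88*l - 145) - 70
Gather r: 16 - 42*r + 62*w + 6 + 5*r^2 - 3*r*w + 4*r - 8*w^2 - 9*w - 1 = 5*r^2 + r*(-3*w - 38) - 8*w^2 + 53*w + 21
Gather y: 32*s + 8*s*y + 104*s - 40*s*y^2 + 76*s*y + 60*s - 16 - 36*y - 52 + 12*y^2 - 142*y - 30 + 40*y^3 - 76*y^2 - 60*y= 196*s + 40*y^3 + y^2*(-40*s - 64) + y*(84*s - 238) - 98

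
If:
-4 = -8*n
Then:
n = 1/2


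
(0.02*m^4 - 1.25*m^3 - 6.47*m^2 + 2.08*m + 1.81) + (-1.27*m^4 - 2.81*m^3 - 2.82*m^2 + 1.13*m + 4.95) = -1.25*m^4 - 4.06*m^3 - 9.29*m^2 + 3.21*m + 6.76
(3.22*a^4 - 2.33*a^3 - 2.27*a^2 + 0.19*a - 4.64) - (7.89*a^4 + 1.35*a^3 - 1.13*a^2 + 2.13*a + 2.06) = -4.67*a^4 - 3.68*a^3 - 1.14*a^2 - 1.94*a - 6.7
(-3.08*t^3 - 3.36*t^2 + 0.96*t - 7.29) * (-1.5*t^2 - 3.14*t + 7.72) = 4.62*t^5 + 14.7112*t^4 - 14.6672*t^3 - 18.0186*t^2 + 30.3018*t - 56.2788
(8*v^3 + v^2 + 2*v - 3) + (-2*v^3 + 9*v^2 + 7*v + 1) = 6*v^3 + 10*v^2 + 9*v - 2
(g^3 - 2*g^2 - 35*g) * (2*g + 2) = 2*g^4 - 2*g^3 - 74*g^2 - 70*g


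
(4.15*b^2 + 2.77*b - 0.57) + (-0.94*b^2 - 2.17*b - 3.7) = 3.21*b^2 + 0.6*b - 4.27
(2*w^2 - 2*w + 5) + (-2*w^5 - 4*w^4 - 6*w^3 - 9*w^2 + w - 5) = -2*w^5 - 4*w^4 - 6*w^3 - 7*w^2 - w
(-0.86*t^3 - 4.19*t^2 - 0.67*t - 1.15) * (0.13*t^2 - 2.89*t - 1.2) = -0.1118*t^5 + 1.9407*t^4 + 13.054*t^3 + 6.8148*t^2 + 4.1275*t + 1.38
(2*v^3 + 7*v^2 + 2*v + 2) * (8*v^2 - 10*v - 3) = 16*v^5 + 36*v^4 - 60*v^3 - 25*v^2 - 26*v - 6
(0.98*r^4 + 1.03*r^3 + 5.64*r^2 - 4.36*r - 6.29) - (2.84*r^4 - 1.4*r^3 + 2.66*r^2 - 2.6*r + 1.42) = -1.86*r^4 + 2.43*r^3 + 2.98*r^2 - 1.76*r - 7.71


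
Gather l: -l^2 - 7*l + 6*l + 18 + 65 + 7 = -l^2 - l + 90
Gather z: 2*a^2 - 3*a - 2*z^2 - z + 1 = 2*a^2 - 3*a - 2*z^2 - z + 1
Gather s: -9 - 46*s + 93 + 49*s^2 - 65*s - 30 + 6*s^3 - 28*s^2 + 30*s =6*s^3 + 21*s^2 - 81*s + 54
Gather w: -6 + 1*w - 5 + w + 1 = 2*w - 10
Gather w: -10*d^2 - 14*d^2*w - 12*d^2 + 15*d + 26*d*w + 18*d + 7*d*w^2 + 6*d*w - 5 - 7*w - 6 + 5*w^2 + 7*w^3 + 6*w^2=-22*d^2 + 33*d + 7*w^3 + w^2*(7*d + 11) + w*(-14*d^2 + 32*d - 7) - 11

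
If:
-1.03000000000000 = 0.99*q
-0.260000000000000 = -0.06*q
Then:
No Solution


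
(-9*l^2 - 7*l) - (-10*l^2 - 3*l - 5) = l^2 - 4*l + 5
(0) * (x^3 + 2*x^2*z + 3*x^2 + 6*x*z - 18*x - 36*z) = 0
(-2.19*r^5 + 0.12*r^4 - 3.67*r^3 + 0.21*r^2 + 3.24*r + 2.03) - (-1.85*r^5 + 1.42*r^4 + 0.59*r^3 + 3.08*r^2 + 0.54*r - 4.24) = -0.34*r^5 - 1.3*r^4 - 4.26*r^3 - 2.87*r^2 + 2.7*r + 6.27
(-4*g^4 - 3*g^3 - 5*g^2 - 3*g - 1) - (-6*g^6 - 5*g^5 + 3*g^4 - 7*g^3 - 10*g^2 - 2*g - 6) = 6*g^6 + 5*g^5 - 7*g^4 + 4*g^3 + 5*g^2 - g + 5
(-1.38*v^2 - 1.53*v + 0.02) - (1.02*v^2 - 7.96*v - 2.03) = -2.4*v^2 + 6.43*v + 2.05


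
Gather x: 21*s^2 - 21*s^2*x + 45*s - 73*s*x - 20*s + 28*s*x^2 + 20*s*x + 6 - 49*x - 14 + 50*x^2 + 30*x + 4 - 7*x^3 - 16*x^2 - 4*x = 21*s^2 + 25*s - 7*x^3 + x^2*(28*s + 34) + x*(-21*s^2 - 53*s - 23) - 4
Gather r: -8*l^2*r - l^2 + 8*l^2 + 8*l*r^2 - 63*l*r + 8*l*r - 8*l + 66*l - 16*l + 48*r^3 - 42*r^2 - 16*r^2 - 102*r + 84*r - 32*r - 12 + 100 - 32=7*l^2 + 42*l + 48*r^3 + r^2*(8*l - 58) + r*(-8*l^2 - 55*l - 50) + 56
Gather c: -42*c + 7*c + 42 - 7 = 35 - 35*c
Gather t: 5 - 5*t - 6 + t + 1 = -4*t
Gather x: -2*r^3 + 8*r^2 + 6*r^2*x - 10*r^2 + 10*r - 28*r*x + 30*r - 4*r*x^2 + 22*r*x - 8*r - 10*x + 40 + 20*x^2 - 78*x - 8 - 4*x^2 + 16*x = -2*r^3 - 2*r^2 + 32*r + x^2*(16 - 4*r) + x*(6*r^2 - 6*r - 72) + 32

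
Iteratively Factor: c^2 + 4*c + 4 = (c + 2)*(c + 2)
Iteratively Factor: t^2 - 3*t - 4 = (t + 1)*(t - 4)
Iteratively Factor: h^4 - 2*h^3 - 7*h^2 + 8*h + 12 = (h + 2)*(h^3 - 4*h^2 + h + 6) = (h + 1)*(h + 2)*(h^2 - 5*h + 6) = (h - 3)*(h + 1)*(h + 2)*(h - 2)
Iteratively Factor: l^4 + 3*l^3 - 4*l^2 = (l + 4)*(l^3 - l^2) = l*(l + 4)*(l^2 - l) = l^2*(l + 4)*(l - 1)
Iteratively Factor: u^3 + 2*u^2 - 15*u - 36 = (u - 4)*(u^2 + 6*u + 9) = (u - 4)*(u + 3)*(u + 3)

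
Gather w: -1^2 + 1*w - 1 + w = 2*w - 2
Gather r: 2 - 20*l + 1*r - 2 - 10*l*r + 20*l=r*(1 - 10*l)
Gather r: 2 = 2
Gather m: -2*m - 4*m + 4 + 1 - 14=-6*m - 9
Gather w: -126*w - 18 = -126*w - 18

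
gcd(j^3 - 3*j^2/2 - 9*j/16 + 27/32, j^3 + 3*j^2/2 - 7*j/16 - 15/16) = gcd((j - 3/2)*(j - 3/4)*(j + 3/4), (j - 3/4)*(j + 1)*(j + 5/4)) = j - 3/4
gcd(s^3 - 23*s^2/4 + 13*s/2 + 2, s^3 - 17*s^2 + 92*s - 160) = s - 4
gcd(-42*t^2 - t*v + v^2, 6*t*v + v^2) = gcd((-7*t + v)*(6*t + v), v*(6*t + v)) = 6*t + v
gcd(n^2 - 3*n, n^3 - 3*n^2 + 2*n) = n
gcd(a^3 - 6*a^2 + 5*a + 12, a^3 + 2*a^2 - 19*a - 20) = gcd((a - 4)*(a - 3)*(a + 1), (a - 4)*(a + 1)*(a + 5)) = a^2 - 3*a - 4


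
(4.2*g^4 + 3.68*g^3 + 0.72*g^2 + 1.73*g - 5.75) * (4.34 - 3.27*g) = -13.734*g^5 + 6.1944*g^4 + 13.6168*g^3 - 2.5323*g^2 + 26.3107*g - 24.955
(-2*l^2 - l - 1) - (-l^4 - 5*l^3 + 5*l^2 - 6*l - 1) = l^4 + 5*l^3 - 7*l^2 + 5*l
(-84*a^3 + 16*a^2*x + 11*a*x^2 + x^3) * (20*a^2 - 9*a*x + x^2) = -1680*a^5 + 1076*a^4*x - 8*a^3*x^2 - 63*a^2*x^3 + 2*a*x^4 + x^5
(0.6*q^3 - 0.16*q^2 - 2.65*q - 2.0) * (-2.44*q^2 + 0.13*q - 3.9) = -1.464*q^5 + 0.4684*q^4 + 4.1052*q^3 + 5.1595*q^2 + 10.075*q + 7.8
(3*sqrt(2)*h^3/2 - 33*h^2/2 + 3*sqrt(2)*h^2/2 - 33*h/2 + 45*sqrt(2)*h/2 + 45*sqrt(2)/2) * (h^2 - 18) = 3*sqrt(2)*h^5/2 - 33*h^4/2 + 3*sqrt(2)*h^4/2 - 33*h^3/2 - 9*sqrt(2)*h^3/2 - 9*sqrt(2)*h^2/2 + 297*h^2 - 405*sqrt(2)*h + 297*h - 405*sqrt(2)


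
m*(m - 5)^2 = m^3 - 10*m^2 + 25*m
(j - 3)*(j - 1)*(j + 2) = j^3 - 2*j^2 - 5*j + 6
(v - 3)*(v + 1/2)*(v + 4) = v^3 + 3*v^2/2 - 23*v/2 - 6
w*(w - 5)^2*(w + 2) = w^4 - 8*w^3 + 5*w^2 + 50*w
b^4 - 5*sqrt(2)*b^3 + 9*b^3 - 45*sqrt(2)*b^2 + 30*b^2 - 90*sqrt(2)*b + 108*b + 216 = (b + 3)*(b + 6)*(b - 3*sqrt(2))*(b - 2*sqrt(2))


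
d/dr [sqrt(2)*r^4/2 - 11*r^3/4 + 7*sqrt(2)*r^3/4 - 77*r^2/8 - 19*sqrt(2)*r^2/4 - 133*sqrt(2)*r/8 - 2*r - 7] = 2*sqrt(2)*r^3 - 33*r^2/4 + 21*sqrt(2)*r^2/4 - 77*r/4 - 19*sqrt(2)*r/2 - 133*sqrt(2)/8 - 2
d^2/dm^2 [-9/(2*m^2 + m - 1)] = 18*(4*m^2 + 2*m - (4*m + 1)^2 - 2)/(2*m^2 + m - 1)^3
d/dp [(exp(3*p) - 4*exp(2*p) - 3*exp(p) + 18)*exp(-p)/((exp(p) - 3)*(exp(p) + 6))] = (7*exp(2*p) + 12*exp(p) + 36)*exp(-p)/(exp(2*p) + 12*exp(p) + 36)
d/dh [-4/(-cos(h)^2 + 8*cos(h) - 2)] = 8*(cos(h) - 4)*sin(h)/(cos(h)^2 - 8*cos(h) + 2)^2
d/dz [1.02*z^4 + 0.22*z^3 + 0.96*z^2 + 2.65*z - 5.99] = 4.08*z^3 + 0.66*z^2 + 1.92*z + 2.65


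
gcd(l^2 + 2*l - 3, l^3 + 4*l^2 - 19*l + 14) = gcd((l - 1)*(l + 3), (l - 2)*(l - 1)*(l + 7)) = l - 1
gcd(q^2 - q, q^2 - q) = q^2 - q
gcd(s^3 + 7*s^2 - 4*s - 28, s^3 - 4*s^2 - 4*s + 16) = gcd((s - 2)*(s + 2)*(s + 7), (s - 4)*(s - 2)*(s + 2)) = s^2 - 4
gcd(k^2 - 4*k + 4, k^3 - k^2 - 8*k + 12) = k^2 - 4*k + 4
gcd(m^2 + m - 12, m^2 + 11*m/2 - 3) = 1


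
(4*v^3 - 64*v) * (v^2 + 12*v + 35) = 4*v^5 + 48*v^4 + 76*v^3 - 768*v^2 - 2240*v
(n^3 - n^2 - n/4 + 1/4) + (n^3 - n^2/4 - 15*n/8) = 2*n^3 - 5*n^2/4 - 17*n/8 + 1/4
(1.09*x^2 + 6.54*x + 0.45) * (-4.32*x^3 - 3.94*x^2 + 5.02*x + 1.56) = -4.7088*x^5 - 32.5474*x^4 - 22.2398*x^3 + 32.7582*x^2 + 12.4614*x + 0.702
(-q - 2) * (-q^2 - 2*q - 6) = q^3 + 4*q^2 + 10*q + 12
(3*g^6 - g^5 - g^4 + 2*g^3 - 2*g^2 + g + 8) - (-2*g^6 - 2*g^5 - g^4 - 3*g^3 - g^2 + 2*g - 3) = 5*g^6 + g^5 + 5*g^3 - g^2 - g + 11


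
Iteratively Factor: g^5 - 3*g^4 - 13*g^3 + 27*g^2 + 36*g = (g - 3)*(g^4 - 13*g^2 - 12*g) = (g - 3)*(g + 1)*(g^3 - g^2 - 12*g) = (g - 4)*(g - 3)*(g + 1)*(g^2 + 3*g) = (g - 4)*(g - 3)*(g + 1)*(g + 3)*(g)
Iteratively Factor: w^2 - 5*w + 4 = (w - 1)*(w - 4)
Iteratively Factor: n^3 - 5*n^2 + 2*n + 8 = (n - 4)*(n^2 - n - 2) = (n - 4)*(n - 2)*(n + 1)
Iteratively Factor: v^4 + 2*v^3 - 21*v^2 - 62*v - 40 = (v - 5)*(v^3 + 7*v^2 + 14*v + 8) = (v - 5)*(v + 4)*(v^2 + 3*v + 2) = (v - 5)*(v + 2)*(v + 4)*(v + 1)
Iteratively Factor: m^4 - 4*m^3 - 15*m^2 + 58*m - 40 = (m - 1)*(m^3 - 3*m^2 - 18*m + 40) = (m - 5)*(m - 1)*(m^2 + 2*m - 8) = (m - 5)*(m - 2)*(m - 1)*(m + 4)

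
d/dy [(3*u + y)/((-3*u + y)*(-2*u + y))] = ((2*u - y)*(3*u - y) + (2*u - y)*(3*u + y) + (3*u - y)*(3*u + y))/((2*u - y)^2*(3*u - y)^2)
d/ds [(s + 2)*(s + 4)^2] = (s + 4)*(3*s + 8)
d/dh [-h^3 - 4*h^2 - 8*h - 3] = -3*h^2 - 8*h - 8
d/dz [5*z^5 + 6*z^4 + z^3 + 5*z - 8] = 25*z^4 + 24*z^3 + 3*z^2 + 5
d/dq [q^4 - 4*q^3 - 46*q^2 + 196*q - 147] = 4*q^3 - 12*q^2 - 92*q + 196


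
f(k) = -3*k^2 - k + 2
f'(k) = -6*k - 1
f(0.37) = 1.22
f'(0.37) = -3.22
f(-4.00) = -42.00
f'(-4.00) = 23.00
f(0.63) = 0.18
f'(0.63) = -4.78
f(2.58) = -20.55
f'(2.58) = -16.48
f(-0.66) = 1.35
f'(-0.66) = 2.96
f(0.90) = -1.33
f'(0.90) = -6.40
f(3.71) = -43.00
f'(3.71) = -23.26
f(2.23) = -15.15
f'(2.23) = -14.38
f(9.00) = -250.00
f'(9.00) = -55.00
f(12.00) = -442.00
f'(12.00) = -73.00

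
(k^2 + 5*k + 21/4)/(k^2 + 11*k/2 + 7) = (k + 3/2)/(k + 2)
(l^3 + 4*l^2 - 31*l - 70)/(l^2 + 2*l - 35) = l + 2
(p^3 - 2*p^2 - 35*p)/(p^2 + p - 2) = p*(p^2 - 2*p - 35)/(p^2 + p - 2)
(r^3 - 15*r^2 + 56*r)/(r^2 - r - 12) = r*(-r^2 + 15*r - 56)/(-r^2 + r + 12)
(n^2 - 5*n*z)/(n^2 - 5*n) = (n - 5*z)/(n - 5)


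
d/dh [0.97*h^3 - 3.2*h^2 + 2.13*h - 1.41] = 2.91*h^2 - 6.4*h + 2.13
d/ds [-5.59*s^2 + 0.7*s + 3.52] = 0.7 - 11.18*s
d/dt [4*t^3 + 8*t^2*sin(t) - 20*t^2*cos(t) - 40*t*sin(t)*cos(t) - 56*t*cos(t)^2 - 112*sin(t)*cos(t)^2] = 20*t^2*sin(t) + 8*t^2*cos(t) + 12*t^2 + 16*t*sin(t) + 56*t*sin(2*t) - 40*t*cos(t) - 40*t*cos(2*t) - 20*sin(2*t) - 28*cos(t) - 28*cos(2*t) - 84*cos(3*t) - 28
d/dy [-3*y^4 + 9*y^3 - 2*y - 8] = -12*y^3 + 27*y^2 - 2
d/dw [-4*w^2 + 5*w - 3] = 5 - 8*w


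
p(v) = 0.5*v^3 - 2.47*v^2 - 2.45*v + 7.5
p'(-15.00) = 409.15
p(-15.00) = -2199.00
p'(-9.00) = 163.51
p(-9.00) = -535.02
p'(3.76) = 0.18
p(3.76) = -10.05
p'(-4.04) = 41.99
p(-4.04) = -55.89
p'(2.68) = -4.92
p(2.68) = -7.18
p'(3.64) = -0.56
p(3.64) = -10.03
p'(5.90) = 20.62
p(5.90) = 9.75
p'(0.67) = -5.09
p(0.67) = 4.90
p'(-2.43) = 18.41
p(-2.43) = -8.31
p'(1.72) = -6.51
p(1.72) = -1.48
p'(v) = 1.5*v^2 - 4.94*v - 2.45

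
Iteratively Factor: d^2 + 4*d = (d)*(d + 4)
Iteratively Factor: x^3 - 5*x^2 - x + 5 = (x - 5)*(x^2 - 1) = (x - 5)*(x - 1)*(x + 1)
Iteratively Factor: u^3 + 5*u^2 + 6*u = (u + 3)*(u^2 + 2*u) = (u + 2)*(u + 3)*(u)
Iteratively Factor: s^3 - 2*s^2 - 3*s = (s)*(s^2 - 2*s - 3) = s*(s + 1)*(s - 3)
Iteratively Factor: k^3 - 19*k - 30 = (k + 3)*(k^2 - 3*k - 10) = (k + 2)*(k + 3)*(k - 5)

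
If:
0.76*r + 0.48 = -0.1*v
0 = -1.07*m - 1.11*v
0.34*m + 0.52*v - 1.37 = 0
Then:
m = -8.50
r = -1.71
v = 8.19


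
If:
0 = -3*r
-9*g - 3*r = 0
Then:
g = 0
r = 0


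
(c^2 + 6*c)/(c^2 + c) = (c + 6)/(c + 1)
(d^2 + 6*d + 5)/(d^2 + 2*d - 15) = (d + 1)/(d - 3)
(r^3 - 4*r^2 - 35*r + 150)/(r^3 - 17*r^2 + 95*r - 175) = (r + 6)/(r - 7)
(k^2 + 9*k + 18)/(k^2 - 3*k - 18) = (k + 6)/(k - 6)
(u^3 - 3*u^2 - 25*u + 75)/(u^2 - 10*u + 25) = (u^2 + 2*u - 15)/(u - 5)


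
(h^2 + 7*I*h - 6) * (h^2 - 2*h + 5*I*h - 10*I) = h^4 - 2*h^3 + 12*I*h^3 - 41*h^2 - 24*I*h^2 + 82*h - 30*I*h + 60*I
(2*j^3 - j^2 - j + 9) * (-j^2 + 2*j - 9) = -2*j^5 + 5*j^4 - 19*j^3 - 2*j^2 + 27*j - 81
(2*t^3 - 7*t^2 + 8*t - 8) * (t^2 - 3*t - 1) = 2*t^5 - 13*t^4 + 27*t^3 - 25*t^2 + 16*t + 8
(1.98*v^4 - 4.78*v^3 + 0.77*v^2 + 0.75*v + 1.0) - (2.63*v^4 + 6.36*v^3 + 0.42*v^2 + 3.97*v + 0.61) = -0.65*v^4 - 11.14*v^3 + 0.35*v^2 - 3.22*v + 0.39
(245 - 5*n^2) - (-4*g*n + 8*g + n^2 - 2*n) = 4*g*n - 8*g - 6*n^2 + 2*n + 245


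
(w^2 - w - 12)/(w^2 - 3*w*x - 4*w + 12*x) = (-w - 3)/(-w + 3*x)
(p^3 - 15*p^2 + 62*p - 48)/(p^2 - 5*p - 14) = (-p^3 + 15*p^2 - 62*p + 48)/(-p^2 + 5*p + 14)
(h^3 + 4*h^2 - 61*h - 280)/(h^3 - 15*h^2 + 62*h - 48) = (h^2 + 12*h + 35)/(h^2 - 7*h + 6)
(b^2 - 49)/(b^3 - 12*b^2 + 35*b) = (b + 7)/(b*(b - 5))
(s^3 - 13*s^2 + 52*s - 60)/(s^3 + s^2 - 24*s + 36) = (s^2 - 11*s + 30)/(s^2 + 3*s - 18)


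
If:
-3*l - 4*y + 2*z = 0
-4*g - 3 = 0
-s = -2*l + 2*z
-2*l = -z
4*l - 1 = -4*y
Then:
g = -3/4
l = 1/5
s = -2/5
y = 1/20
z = 2/5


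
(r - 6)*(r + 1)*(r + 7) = r^3 + 2*r^2 - 41*r - 42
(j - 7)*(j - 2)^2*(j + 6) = j^4 - 5*j^3 - 34*j^2 + 164*j - 168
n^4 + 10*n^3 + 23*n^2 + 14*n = n*(n + 1)*(n + 2)*(n + 7)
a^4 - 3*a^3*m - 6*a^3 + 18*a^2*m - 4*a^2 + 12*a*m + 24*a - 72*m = (a - 6)*(a - 2)*(a + 2)*(a - 3*m)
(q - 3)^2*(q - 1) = q^3 - 7*q^2 + 15*q - 9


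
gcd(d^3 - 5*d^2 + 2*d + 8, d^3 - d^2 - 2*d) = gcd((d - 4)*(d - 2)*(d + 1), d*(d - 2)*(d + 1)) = d^2 - d - 2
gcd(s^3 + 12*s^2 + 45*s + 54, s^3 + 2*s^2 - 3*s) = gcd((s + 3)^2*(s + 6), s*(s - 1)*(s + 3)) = s + 3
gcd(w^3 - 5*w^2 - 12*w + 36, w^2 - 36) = w - 6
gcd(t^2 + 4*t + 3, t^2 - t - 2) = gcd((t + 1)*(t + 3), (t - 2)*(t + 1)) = t + 1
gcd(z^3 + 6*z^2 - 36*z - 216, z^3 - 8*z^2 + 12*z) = z - 6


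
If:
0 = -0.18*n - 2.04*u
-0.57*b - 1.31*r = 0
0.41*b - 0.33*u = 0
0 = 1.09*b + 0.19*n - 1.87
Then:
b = -1.18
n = 16.61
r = 0.51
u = -1.47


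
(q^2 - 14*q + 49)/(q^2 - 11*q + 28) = (q - 7)/(q - 4)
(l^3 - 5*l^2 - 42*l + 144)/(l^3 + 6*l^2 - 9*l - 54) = (l - 8)/(l + 3)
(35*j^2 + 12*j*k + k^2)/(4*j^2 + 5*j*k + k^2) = (35*j^2 + 12*j*k + k^2)/(4*j^2 + 5*j*k + k^2)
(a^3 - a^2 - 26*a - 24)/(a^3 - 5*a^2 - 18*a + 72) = (a + 1)/(a - 3)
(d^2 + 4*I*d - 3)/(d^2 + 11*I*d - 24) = (d + I)/(d + 8*I)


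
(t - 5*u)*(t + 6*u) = t^2 + t*u - 30*u^2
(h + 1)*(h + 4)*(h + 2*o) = h^3 + 2*h^2*o + 5*h^2 + 10*h*o + 4*h + 8*o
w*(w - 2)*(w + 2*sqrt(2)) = w^3 - 2*w^2 + 2*sqrt(2)*w^2 - 4*sqrt(2)*w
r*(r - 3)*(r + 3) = r^3 - 9*r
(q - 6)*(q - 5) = q^2 - 11*q + 30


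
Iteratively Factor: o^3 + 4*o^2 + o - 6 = (o + 2)*(o^2 + 2*o - 3) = (o + 2)*(o + 3)*(o - 1)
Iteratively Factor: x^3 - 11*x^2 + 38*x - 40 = (x - 4)*(x^2 - 7*x + 10) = (x - 4)*(x - 2)*(x - 5)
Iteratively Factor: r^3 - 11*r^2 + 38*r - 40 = (r - 4)*(r^2 - 7*r + 10) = (r - 4)*(r - 2)*(r - 5)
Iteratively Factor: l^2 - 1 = (l + 1)*(l - 1)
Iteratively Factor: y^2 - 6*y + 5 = (y - 5)*(y - 1)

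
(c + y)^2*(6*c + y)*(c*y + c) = 6*c^4*y + 6*c^4 + 13*c^3*y^2 + 13*c^3*y + 8*c^2*y^3 + 8*c^2*y^2 + c*y^4 + c*y^3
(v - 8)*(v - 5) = v^2 - 13*v + 40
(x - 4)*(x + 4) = x^2 - 16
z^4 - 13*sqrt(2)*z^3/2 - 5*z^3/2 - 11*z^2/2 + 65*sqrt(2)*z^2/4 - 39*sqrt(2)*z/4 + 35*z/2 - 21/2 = (z - 3/2)*(z - 1)*(z - 7*sqrt(2))*(z + sqrt(2)/2)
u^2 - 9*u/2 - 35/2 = (u - 7)*(u + 5/2)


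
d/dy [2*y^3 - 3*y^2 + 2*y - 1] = 6*y^2 - 6*y + 2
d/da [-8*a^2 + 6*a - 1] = 6 - 16*a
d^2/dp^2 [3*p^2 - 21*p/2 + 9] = 6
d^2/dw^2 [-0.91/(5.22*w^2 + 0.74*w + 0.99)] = (49.592088*w^2 + 7.030296*w - 0.91*(10.44*w + 0.74)*(20.88*w + 1.48) + 9.405396)/(5.22*w^2 + 0.74*w + 0.99)^3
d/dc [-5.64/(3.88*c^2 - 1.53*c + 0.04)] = (43.7664*c - 8.6292)/(3.88*c^2 - 1.53*c + 0.04)^2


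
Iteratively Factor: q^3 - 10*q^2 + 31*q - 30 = (q - 5)*(q^2 - 5*q + 6) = (q - 5)*(q - 2)*(q - 3)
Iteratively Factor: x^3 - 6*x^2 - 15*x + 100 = (x + 4)*(x^2 - 10*x + 25) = (x - 5)*(x + 4)*(x - 5)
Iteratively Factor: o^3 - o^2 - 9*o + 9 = (o - 3)*(o^2 + 2*o - 3) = (o - 3)*(o + 3)*(o - 1)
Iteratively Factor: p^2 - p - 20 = (p + 4)*(p - 5)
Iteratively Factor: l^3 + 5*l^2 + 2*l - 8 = (l - 1)*(l^2 + 6*l + 8) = (l - 1)*(l + 2)*(l + 4)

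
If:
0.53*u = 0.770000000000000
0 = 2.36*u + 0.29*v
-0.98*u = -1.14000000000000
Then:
No Solution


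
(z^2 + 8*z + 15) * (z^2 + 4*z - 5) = z^4 + 12*z^3 + 42*z^2 + 20*z - 75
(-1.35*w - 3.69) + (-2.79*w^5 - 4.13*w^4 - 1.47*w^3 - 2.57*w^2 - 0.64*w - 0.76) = -2.79*w^5 - 4.13*w^4 - 1.47*w^3 - 2.57*w^2 - 1.99*w - 4.45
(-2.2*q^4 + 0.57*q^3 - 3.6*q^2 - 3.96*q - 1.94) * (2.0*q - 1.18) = -4.4*q^5 + 3.736*q^4 - 7.8726*q^3 - 3.672*q^2 + 0.7928*q + 2.2892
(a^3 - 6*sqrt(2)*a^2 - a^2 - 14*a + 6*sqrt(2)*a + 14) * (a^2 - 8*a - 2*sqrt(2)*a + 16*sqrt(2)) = a^5 - 8*sqrt(2)*a^4 - 9*a^4 + 18*a^3 + 72*sqrt(2)*a^3 - 90*a^2 - 36*sqrt(2)*a^2 - 252*sqrt(2)*a + 80*a + 224*sqrt(2)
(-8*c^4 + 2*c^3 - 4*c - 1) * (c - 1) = -8*c^5 + 10*c^4 - 2*c^3 - 4*c^2 + 3*c + 1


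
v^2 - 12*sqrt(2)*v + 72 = (v - 6*sqrt(2))^2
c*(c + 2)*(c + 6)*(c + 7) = c^4 + 15*c^3 + 68*c^2 + 84*c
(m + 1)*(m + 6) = m^2 + 7*m + 6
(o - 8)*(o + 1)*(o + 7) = o^3 - 57*o - 56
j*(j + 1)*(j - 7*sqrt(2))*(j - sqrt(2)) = j^4 - 8*sqrt(2)*j^3 + j^3 - 8*sqrt(2)*j^2 + 14*j^2 + 14*j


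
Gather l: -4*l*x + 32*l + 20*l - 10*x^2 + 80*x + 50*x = l*(52 - 4*x) - 10*x^2 + 130*x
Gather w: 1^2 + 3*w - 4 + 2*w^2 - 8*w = 2*w^2 - 5*w - 3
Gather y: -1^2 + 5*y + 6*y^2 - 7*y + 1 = 6*y^2 - 2*y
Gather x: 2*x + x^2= x^2 + 2*x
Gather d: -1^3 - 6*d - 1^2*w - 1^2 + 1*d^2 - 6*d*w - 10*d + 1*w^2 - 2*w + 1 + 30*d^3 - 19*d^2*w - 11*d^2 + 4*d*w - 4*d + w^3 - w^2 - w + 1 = 30*d^3 + d^2*(-19*w - 10) + d*(-2*w - 20) + w^3 - 4*w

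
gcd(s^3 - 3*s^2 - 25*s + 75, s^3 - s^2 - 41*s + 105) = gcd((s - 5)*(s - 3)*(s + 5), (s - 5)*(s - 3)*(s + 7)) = s^2 - 8*s + 15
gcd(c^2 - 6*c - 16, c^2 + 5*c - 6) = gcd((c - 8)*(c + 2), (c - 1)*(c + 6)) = 1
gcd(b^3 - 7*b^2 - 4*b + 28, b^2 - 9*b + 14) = b^2 - 9*b + 14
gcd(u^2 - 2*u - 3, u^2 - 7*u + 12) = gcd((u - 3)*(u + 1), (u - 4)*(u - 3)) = u - 3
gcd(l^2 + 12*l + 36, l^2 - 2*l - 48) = l + 6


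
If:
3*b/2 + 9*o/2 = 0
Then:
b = -3*o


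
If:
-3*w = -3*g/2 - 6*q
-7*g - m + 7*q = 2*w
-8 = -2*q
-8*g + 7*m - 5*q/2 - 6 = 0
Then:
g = 17/16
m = 7/2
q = 4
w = 273/32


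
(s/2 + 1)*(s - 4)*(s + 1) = s^3/2 - s^2/2 - 5*s - 4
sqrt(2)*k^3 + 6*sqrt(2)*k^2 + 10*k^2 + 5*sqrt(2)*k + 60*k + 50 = (k + 5)*(k + 5*sqrt(2))*(sqrt(2)*k + sqrt(2))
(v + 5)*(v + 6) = v^2 + 11*v + 30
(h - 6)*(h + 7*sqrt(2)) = h^2 - 6*h + 7*sqrt(2)*h - 42*sqrt(2)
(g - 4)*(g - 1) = g^2 - 5*g + 4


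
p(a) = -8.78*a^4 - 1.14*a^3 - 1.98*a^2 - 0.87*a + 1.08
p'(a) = -35.12*a^3 - 3.42*a^2 - 3.96*a - 0.87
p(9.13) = -62046.22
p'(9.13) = -27050.13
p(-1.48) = -40.40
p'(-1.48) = 111.35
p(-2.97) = -667.09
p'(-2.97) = 900.80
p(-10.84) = -120000.49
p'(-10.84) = 44374.66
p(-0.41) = 0.93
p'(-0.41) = 2.60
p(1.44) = -45.43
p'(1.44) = -118.53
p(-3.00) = -694.53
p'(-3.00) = 928.47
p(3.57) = -1505.29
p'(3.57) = -1656.53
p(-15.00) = -441071.37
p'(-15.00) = 117819.03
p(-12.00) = -180365.76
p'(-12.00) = 60241.53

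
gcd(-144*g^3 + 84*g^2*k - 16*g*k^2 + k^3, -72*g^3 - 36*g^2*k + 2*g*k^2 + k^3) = 6*g - k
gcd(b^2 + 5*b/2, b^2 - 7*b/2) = b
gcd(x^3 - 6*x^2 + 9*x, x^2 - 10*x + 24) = 1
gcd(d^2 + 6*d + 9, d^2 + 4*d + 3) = d + 3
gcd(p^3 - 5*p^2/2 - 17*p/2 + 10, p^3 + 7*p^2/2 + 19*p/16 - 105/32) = p + 5/2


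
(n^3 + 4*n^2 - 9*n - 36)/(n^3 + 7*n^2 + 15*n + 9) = (n^2 + n - 12)/(n^2 + 4*n + 3)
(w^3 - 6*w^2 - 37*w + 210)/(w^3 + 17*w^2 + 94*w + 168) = (w^2 - 12*w + 35)/(w^2 + 11*w + 28)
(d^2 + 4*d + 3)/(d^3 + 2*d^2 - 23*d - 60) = (d + 1)/(d^2 - d - 20)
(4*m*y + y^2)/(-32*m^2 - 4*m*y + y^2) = y/(-8*m + y)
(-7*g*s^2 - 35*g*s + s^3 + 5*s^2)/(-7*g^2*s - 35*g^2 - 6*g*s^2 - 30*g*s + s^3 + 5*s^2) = s/(g + s)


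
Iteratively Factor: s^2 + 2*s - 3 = (s - 1)*(s + 3)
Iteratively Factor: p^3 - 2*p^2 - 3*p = (p)*(p^2 - 2*p - 3) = p*(p - 3)*(p + 1)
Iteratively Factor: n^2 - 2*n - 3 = (n + 1)*(n - 3)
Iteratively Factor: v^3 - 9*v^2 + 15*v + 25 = (v - 5)*(v^2 - 4*v - 5) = (v - 5)^2*(v + 1)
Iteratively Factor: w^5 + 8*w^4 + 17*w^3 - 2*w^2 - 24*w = (w + 2)*(w^4 + 6*w^3 + 5*w^2 - 12*w) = (w - 1)*(w + 2)*(w^3 + 7*w^2 + 12*w) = w*(w - 1)*(w + 2)*(w^2 + 7*w + 12) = w*(w - 1)*(w + 2)*(w + 3)*(w + 4)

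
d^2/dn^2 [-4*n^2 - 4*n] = -8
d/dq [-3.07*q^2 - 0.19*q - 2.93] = -6.14*q - 0.19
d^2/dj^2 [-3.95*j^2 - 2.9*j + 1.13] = -7.90000000000000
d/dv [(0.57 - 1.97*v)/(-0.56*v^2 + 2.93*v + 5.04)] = (-1.1032*v^2 + 0.6384*v - 11.5989)/(0.3136*v^4 - 3.2816*v^3 + 2.9401*v^2 + 29.5344*v + 25.4016)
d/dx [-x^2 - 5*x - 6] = -2*x - 5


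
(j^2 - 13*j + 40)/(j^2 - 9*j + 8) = (j - 5)/(j - 1)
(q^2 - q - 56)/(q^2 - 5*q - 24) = (q + 7)/(q + 3)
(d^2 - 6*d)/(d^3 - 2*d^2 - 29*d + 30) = d/(d^2 + 4*d - 5)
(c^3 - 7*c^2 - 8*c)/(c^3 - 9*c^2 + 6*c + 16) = c/(c - 2)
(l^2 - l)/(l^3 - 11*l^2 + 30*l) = (l - 1)/(l^2 - 11*l + 30)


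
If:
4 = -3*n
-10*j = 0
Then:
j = 0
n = -4/3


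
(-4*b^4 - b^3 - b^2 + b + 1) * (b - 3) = -4*b^5 + 11*b^4 + 2*b^3 + 4*b^2 - 2*b - 3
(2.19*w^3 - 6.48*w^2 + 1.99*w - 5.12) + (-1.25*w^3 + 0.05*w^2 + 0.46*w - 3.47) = 0.94*w^3 - 6.43*w^2 + 2.45*w - 8.59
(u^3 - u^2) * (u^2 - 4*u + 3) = u^5 - 5*u^4 + 7*u^3 - 3*u^2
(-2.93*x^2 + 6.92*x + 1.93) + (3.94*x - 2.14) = -2.93*x^2 + 10.86*x - 0.21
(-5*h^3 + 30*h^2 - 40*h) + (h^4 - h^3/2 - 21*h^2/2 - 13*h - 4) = h^4 - 11*h^3/2 + 39*h^2/2 - 53*h - 4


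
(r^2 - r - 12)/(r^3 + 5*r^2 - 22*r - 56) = (r + 3)/(r^2 + 9*r + 14)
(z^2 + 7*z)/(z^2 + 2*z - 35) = z/(z - 5)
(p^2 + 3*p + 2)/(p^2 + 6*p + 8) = (p + 1)/(p + 4)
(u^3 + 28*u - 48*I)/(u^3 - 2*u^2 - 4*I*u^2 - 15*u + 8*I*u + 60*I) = (u^2 + 4*I*u + 12)/(u^2 - 2*u - 15)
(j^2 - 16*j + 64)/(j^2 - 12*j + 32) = (j - 8)/(j - 4)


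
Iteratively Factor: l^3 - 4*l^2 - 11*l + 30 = (l - 5)*(l^2 + l - 6) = (l - 5)*(l - 2)*(l + 3)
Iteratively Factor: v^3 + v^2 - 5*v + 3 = (v - 1)*(v^2 + 2*v - 3) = (v - 1)*(v + 3)*(v - 1)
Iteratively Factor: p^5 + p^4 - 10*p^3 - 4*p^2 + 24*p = (p + 2)*(p^4 - p^3 - 8*p^2 + 12*p) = p*(p + 2)*(p^3 - p^2 - 8*p + 12) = p*(p + 2)*(p + 3)*(p^2 - 4*p + 4) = p*(p - 2)*(p + 2)*(p + 3)*(p - 2)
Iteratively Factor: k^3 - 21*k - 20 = (k + 1)*(k^2 - k - 20) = (k - 5)*(k + 1)*(k + 4)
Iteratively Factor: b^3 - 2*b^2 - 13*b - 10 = (b + 2)*(b^2 - 4*b - 5) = (b - 5)*(b + 2)*(b + 1)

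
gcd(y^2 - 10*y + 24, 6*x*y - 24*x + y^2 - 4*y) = y - 4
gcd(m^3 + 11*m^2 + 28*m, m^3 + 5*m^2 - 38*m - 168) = m^2 + 11*m + 28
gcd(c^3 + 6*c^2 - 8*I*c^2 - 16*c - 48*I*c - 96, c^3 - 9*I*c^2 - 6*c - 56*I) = c - 4*I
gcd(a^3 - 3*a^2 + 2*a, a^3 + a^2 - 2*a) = a^2 - a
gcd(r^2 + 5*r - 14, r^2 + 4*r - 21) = r + 7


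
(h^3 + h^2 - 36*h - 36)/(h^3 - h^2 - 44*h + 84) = (h^2 + 7*h + 6)/(h^2 + 5*h - 14)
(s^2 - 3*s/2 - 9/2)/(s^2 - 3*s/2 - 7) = (-2*s^2 + 3*s + 9)/(-2*s^2 + 3*s + 14)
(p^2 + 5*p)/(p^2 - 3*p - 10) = p*(p + 5)/(p^2 - 3*p - 10)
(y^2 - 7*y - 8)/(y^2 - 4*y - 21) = (-y^2 + 7*y + 8)/(-y^2 + 4*y + 21)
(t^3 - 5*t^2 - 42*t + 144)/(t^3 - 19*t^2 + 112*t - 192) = (t + 6)/(t - 8)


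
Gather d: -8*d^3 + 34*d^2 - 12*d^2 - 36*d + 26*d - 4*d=-8*d^3 + 22*d^2 - 14*d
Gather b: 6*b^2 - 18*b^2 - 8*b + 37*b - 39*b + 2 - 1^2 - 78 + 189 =-12*b^2 - 10*b + 112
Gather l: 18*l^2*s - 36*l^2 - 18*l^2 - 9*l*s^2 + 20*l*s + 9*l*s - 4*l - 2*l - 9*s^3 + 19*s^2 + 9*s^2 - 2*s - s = l^2*(18*s - 54) + l*(-9*s^2 + 29*s - 6) - 9*s^3 + 28*s^2 - 3*s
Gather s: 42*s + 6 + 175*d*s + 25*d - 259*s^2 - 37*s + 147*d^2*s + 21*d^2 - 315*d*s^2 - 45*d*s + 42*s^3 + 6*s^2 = 21*d^2 + 25*d + 42*s^3 + s^2*(-315*d - 253) + s*(147*d^2 + 130*d + 5) + 6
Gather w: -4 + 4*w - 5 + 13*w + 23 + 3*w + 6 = 20*w + 20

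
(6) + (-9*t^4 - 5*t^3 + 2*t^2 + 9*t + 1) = -9*t^4 - 5*t^3 + 2*t^2 + 9*t + 7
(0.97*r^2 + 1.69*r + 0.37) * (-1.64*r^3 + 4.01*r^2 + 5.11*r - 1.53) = -1.5908*r^5 + 1.1181*r^4 + 11.1268*r^3 + 8.6355*r^2 - 0.695*r - 0.5661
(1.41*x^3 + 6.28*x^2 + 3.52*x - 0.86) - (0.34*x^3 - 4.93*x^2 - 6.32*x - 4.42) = 1.07*x^3 + 11.21*x^2 + 9.84*x + 3.56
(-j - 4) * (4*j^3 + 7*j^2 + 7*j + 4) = -4*j^4 - 23*j^3 - 35*j^2 - 32*j - 16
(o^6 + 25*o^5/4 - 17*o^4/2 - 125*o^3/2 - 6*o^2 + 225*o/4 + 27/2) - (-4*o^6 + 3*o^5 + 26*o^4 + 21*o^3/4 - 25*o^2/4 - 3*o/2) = 5*o^6 + 13*o^5/4 - 69*o^4/2 - 271*o^3/4 + o^2/4 + 231*o/4 + 27/2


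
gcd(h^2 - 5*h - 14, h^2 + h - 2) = h + 2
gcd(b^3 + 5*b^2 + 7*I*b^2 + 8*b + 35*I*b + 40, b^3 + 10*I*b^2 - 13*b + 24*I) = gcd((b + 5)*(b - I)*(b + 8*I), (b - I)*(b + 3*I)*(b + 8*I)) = b^2 + 7*I*b + 8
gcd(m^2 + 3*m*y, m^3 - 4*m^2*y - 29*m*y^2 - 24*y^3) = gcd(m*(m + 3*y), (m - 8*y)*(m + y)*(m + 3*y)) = m + 3*y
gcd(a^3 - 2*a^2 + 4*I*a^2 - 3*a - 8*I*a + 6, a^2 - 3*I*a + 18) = a + 3*I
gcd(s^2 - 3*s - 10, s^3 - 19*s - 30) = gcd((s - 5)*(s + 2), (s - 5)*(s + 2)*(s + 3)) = s^2 - 3*s - 10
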